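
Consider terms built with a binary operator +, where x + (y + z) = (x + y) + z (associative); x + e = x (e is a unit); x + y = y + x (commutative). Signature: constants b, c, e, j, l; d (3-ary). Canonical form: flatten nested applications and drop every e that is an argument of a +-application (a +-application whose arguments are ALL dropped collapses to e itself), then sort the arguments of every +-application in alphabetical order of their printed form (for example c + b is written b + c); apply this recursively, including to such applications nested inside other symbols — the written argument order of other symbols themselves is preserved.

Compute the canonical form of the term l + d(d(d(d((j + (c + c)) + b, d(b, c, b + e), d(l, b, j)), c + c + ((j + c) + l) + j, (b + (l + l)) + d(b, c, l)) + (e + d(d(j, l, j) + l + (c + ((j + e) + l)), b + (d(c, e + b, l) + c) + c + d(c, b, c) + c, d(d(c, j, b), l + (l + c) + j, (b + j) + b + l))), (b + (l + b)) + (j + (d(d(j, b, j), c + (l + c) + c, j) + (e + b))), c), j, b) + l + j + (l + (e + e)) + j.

Flatten:  l + d(d(d(d((j + (c + c)) + b, d(b, c, b + e), d(l, b, j)), c + c + ((j + c) + l) + j, (b + (l + l)) + d(b, c, l)) + (e + d(d(j, l, j) + l + (c + ((j + e) + l)), b + (d(c, e + b, l) + c) + c + d(c, b, c) + c, d(d(c, j, b), l + (l + c) + j, (b + j) + b + l))), (b + (l + b)) + (j + (d(d(j, b, j), c + (l + c) + c, j) + (e + b))), c), j, b) + l + j + l + e + e + j
Canonicalize subterm:  d(d(d(d((j + (c + c)) + b, d(b, c, b + e), d(l, b, j)), c + c + ((j + c) + l) + j, (b + (l + l)) + d(b, c, l)) + (e + d(d(j, l, j) + l + (c + ((j + e) + l)), b + (d(c, e + b, l) + c) + c + d(c, b, c) + c, d(d(c, j, b), l + (l + c) + j, (b + j) + b + l))), (b + (l + b)) + (j + (d(d(j, b, j), c + (l + c) + c, j) + (e + b))), c), j, b)  →  d(d(d(c + d(j, l, j) + j + l + l, b + c + c + c + d(c, b, c) + d(c, b, l), d(d(c, j, b), c + j + l + l, b + b + j + l)) + d(d(b + c + c + j, d(b, c, b), d(l, b, j)), c + c + c + j + j + l, b + d(b, c, l) + l + l), b + b + b + d(d(j, b, j), c + c + c + l, j) + j + l, c), j, b)
Unit:  drop e (×2)
Order the arguments:  d(d(d(c + d(j, l, j) + j + l + l, b + c + c + c + d(c, b, c) + d(c, b, l), d(d(c, j, b), c + j + l + l, b + b + j + l)) + d(d(b + c + c + j, d(b, c, b), d(l, b, j)), c + c + c + j + j + l, b + d(b, c, l) + l + l), b + b + b + d(d(j, b, j), c + c + c + l, j) + j + l, c), j, b) + j + j + l + l + l

Answer: d(d(d(c + d(j, l, j) + j + l + l, b + c + c + c + d(c, b, c) + d(c, b, l), d(d(c, j, b), c + j + l + l, b + b + j + l)) + d(d(b + c + c + j, d(b, c, b), d(l, b, j)), c + c + c + j + j + l, b + d(b, c, l) + l + l), b + b + b + d(d(j, b, j), c + c + c + l, j) + j + l, c), j, b) + j + j + l + l + l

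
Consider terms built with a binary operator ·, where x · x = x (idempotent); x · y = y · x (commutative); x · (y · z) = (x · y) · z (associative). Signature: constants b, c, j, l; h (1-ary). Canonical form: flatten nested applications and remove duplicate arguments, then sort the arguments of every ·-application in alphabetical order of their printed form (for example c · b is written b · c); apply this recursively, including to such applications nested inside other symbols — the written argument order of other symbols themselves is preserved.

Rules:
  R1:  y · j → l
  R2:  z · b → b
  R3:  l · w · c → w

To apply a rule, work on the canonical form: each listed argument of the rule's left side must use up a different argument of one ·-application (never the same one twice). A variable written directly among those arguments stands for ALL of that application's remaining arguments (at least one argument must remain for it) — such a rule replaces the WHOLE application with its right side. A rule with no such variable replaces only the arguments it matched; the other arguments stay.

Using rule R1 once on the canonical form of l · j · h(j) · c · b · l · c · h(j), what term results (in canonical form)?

Answer: l

Derivation:
Canonical form:  b · c · h(j) · j · l
R1 matches:  uses j;  y := b · c · h(j) · l
Every leftover argument binds to the variable; the entire application is replaced.
New term:  l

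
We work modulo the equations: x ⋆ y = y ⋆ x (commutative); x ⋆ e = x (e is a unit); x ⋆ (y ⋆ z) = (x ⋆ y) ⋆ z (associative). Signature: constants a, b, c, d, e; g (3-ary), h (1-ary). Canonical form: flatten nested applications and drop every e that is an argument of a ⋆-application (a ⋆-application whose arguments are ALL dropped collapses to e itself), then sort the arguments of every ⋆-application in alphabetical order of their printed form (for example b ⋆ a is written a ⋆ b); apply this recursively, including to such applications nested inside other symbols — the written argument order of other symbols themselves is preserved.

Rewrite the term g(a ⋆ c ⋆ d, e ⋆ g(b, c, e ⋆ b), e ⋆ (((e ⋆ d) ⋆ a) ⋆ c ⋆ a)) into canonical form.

Answer: g(a ⋆ c ⋆ d, g(b, c, b), a ⋆ a ⋆ c ⋆ d)

Derivation:
Descend into:  e ⋆ (((e ⋆ d) ⋆ a) ⋆ c ⋆ a)
Un-nest:  e ⋆ e ⋆ d ⋆ a ⋆ c ⋆ a
Units out:  drop e (×2)
Sort arguments:  a ⋆ a ⋆ c ⋆ d
Put back:  g(a ⋆ c ⋆ d, g(b, c, b), a ⋆ a ⋆ c ⋆ d)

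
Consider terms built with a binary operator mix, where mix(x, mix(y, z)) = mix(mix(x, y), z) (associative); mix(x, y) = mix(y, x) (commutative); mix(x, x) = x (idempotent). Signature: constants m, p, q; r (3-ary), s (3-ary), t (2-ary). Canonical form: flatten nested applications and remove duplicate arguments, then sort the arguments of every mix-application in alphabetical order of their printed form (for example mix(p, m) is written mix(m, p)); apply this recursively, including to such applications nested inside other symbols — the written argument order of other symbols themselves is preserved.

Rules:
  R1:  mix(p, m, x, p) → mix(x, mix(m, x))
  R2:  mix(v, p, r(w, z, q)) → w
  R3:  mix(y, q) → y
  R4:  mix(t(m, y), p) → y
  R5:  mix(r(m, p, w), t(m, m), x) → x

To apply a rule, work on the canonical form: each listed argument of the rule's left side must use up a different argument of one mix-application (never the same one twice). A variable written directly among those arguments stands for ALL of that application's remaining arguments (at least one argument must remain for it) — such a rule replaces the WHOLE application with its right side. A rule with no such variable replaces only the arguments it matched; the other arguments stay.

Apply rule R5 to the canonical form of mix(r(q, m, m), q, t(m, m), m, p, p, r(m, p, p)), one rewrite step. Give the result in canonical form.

Answer: mix(m, p, q, r(q, m, m))

Derivation:
Canonical form:  mix(m, p, q, r(m, p, p), r(q, m, m), t(m, m))
R5 matches:  uses r(m, p, p), t(m, m);  w := p, x := mix(m, p, q, r(q, m, m))
Every leftover argument binds to the variable; the entire application is replaced.
Result:  mix(m, p, q, r(q, m, m))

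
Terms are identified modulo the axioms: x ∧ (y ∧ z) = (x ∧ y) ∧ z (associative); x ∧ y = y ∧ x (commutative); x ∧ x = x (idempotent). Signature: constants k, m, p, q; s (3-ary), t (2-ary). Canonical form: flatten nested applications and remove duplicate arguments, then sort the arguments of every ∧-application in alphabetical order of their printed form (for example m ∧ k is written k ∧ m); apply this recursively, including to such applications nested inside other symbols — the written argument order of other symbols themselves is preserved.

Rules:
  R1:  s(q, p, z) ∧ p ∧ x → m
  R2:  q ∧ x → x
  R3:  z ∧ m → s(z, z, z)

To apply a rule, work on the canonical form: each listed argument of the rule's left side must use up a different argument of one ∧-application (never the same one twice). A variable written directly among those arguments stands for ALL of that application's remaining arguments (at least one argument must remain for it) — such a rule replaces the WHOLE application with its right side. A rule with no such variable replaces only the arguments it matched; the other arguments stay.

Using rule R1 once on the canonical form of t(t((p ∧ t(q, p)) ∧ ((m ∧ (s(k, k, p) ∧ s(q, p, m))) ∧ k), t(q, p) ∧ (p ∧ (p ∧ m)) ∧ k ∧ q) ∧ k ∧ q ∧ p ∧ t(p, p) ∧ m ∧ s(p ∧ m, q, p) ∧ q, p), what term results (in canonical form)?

Canonical form:  t(k ∧ m ∧ p ∧ q ∧ s(m ∧ p, q, p) ∧ t(k ∧ m ∧ p ∧ s(k, k, p) ∧ s(q, p, m) ∧ t(q, p), k ∧ m ∧ p ∧ q ∧ t(q, p)) ∧ t(p, p), p)
R1 matches:  uses p, s(q, p, m);  x := k ∧ m ∧ s(k, k, p) ∧ t(q, p), z := m
The variable takes the whole remainder — replace the entire application.
Giving:  t(k ∧ m ∧ p ∧ q ∧ s(m ∧ p, q, p) ∧ t(m, k ∧ m ∧ p ∧ q ∧ t(q, p)) ∧ t(p, p), p)

Answer: t(k ∧ m ∧ p ∧ q ∧ s(m ∧ p, q, p) ∧ t(m, k ∧ m ∧ p ∧ q ∧ t(q, p)) ∧ t(p, p), p)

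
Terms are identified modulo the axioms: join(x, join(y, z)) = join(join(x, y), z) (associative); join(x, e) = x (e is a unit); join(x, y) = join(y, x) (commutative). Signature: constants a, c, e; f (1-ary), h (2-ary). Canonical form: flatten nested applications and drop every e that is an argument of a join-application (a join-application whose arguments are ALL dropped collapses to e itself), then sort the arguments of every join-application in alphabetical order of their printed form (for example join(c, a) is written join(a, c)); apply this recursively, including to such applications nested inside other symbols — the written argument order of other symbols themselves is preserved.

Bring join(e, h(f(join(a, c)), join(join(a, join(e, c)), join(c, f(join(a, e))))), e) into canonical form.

Answer: h(f(join(a, c)), join(a, c, c, f(a)))

Derivation:
Inside:  h(f(join(a, c)), join(join(a, join(e, c)), join(c, f(join(a, e)))))  →  h(f(join(a, c)), join(a, c, c, f(a)))
Unit:  drop e (×2)
Order the arguments:  h(f(join(a, c)), join(a, c, c, f(a)))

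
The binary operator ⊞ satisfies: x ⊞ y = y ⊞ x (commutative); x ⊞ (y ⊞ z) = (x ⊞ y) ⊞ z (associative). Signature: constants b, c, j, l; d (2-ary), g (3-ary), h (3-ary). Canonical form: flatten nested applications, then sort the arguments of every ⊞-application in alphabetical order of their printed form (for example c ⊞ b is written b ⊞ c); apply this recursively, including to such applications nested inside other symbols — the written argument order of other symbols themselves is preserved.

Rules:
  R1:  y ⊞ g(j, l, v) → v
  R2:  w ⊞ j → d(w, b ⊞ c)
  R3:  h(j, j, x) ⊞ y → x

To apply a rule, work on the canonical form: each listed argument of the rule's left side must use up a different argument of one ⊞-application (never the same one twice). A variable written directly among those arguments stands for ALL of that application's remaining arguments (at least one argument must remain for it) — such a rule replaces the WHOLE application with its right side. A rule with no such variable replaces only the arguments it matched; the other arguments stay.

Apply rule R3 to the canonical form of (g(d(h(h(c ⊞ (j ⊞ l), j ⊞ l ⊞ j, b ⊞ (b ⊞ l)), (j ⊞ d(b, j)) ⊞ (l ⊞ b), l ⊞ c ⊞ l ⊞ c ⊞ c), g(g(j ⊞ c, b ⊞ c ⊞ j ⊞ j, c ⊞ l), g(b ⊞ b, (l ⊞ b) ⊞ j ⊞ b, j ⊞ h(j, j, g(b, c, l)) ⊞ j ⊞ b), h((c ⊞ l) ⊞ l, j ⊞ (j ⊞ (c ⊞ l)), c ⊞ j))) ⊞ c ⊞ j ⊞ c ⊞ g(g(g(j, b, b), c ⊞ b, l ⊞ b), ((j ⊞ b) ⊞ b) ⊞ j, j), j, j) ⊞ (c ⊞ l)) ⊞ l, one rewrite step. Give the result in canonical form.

Canonical form:  c ⊞ g(c ⊞ c ⊞ d(h(h(c ⊞ j ⊞ l, j ⊞ j ⊞ l, b ⊞ b ⊞ l), b ⊞ d(b, j) ⊞ j ⊞ l, c ⊞ c ⊞ c ⊞ l ⊞ l), g(g(c ⊞ j, b ⊞ c ⊞ j ⊞ j, c ⊞ l), g(b ⊞ b, b ⊞ b ⊞ j ⊞ l, b ⊞ h(j, j, g(b, c, l)) ⊞ j ⊞ j), h(c ⊞ l ⊞ l, c ⊞ j ⊞ j ⊞ l, c ⊞ j))) ⊞ g(g(g(j, b, b), b ⊞ c, b ⊞ l), b ⊞ b ⊞ j ⊞ j, j) ⊞ j, j, j) ⊞ l ⊞ l
Match R3:  consume h(j, j, g(b, c, l));  x := g(b, c, l), y := b ⊞ j ⊞ j
The extension variable absorbs all remaining arguments, so the whole application is rewritten.
Result:  c ⊞ g(c ⊞ c ⊞ d(h(h(c ⊞ j ⊞ l, j ⊞ j ⊞ l, b ⊞ b ⊞ l), b ⊞ d(b, j) ⊞ j ⊞ l, c ⊞ c ⊞ c ⊞ l ⊞ l), g(g(c ⊞ j, b ⊞ c ⊞ j ⊞ j, c ⊞ l), g(b ⊞ b, b ⊞ b ⊞ j ⊞ l, g(b, c, l)), h(c ⊞ l ⊞ l, c ⊞ j ⊞ j ⊞ l, c ⊞ j))) ⊞ g(g(g(j, b, b), b ⊞ c, b ⊞ l), b ⊞ b ⊞ j ⊞ j, j) ⊞ j, j, j) ⊞ l ⊞ l

Answer: c ⊞ g(c ⊞ c ⊞ d(h(h(c ⊞ j ⊞ l, j ⊞ j ⊞ l, b ⊞ b ⊞ l), b ⊞ d(b, j) ⊞ j ⊞ l, c ⊞ c ⊞ c ⊞ l ⊞ l), g(g(c ⊞ j, b ⊞ c ⊞ j ⊞ j, c ⊞ l), g(b ⊞ b, b ⊞ b ⊞ j ⊞ l, g(b, c, l)), h(c ⊞ l ⊞ l, c ⊞ j ⊞ j ⊞ l, c ⊞ j))) ⊞ g(g(g(j, b, b), b ⊞ c, b ⊞ l), b ⊞ b ⊞ j ⊞ j, j) ⊞ j, j, j) ⊞ l ⊞ l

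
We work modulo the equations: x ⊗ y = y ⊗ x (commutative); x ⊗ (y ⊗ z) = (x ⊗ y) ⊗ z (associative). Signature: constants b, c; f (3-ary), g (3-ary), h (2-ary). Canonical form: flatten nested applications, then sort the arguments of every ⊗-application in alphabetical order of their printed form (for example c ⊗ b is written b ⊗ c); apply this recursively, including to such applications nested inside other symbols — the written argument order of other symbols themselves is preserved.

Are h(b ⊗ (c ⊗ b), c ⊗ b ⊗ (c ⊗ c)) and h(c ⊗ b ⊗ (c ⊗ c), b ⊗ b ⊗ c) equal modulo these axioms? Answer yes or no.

Left:  h(b ⊗ (c ⊗ b), c ⊗ b ⊗ (c ⊗ c))
  Descend into:  c ⊗ b ⊗ (c ⊗ c)
  Merge nested applications:  c ⊗ b ⊗ c ⊗ c
  Sort arguments:  b ⊗ c ⊗ c ⊗ c
  Reassemble:  h(b ⊗ b ⊗ c, b ⊗ c ⊗ c ⊗ c)
Right:  h(c ⊗ b ⊗ (c ⊗ c), b ⊗ b ⊗ c)
  Work inside:  c ⊗ b ⊗ (c ⊗ c)
  Un-nest:  c ⊗ b ⊗ c ⊗ c
  Sort:  b ⊗ c ⊗ c ⊗ c
  Put back:  h(b ⊗ c ⊗ c ⊗ c, b ⊗ b ⊗ c)

Answer: no — h(b ⊗ b ⊗ c, b ⊗ c ⊗ c ⊗ c) vs h(b ⊗ c ⊗ c ⊗ c, b ⊗ b ⊗ c)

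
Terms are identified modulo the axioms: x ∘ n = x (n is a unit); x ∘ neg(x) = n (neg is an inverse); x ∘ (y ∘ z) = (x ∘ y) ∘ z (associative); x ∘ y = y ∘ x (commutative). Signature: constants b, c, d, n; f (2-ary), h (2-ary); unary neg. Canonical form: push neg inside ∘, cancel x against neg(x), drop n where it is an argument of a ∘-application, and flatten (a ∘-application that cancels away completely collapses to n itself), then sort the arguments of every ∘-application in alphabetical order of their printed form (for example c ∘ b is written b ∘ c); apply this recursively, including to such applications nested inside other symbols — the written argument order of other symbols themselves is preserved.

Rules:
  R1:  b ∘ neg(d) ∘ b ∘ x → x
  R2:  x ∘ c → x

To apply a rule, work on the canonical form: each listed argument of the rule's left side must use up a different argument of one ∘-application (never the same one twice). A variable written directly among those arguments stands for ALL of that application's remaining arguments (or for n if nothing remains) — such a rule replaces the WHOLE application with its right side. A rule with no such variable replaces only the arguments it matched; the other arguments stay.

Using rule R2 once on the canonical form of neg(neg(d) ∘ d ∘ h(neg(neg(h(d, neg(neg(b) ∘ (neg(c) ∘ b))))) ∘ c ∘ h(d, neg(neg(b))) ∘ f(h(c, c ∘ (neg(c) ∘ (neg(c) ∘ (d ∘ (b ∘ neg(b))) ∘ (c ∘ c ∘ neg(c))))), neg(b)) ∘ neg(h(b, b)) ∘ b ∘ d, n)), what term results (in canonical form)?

Answer: neg(h(b ∘ d ∘ f(h(c, d), neg(b)) ∘ h(d, b) ∘ h(d, c) ∘ neg(h(b, b)), n))

Derivation:
Canonical form:  neg(h(b ∘ c ∘ d ∘ f(h(c, d), neg(b)) ∘ h(d, b) ∘ h(d, c) ∘ neg(h(b, b)), n))
R2 matches:  uses c;  x := b ∘ d ∘ f(h(c, d), neg(b)) ∘ h(d, b) ∘ h(d, c) ∘ neg(h(b, b))
Every leftover argument binds to the variable; the entire application is replaced.
Result:  neg(h(b ∘ d ∘ f(h(c, d), neg(b)) ∘ h(d, b) ∘ h(d, c) ∘ neg(h(b, b)), n))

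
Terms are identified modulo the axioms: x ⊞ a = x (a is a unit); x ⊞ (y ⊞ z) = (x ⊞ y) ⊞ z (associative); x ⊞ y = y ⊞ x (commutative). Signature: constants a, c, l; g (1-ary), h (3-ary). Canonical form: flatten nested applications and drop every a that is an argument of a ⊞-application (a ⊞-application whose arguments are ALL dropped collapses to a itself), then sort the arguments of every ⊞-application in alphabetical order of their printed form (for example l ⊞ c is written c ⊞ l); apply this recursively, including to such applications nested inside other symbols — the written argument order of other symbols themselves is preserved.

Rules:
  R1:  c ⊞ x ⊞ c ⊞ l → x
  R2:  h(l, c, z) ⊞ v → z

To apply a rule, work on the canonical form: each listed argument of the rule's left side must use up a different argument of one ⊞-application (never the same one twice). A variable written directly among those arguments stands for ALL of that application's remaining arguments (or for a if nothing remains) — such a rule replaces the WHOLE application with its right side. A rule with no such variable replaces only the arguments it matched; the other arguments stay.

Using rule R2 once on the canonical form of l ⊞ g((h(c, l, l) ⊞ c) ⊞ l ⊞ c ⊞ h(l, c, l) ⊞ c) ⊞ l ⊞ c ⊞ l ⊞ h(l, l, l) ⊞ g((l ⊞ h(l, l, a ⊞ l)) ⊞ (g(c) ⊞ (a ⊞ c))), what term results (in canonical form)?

Canonical form:  c ⊞ g(c ⊞ c ⊞ c ⊞ h(c, l, l) ⊞ h(l, c, l) ⊞ l) ⊞ g(c ⊞ g(c) ⊞ h(l, l, l) ⊞ l) ⊞ h(l, l, l) ⊞ l ⊞ l ⊞ l
Apply R2:  consuming h(l, c, l);  v := c ⊞ c ⊞ c ⊞ h(c, l, l) ⊞ l, z := l
The extension variable absorbs all remaining arguments, so the whole application is rewritten.
Result:  c ⊞ g(c ⊞ g(c) ⊞ h(l, l, l) ⊞ l) ⊞ g(l) ⊞ h(l, l, l) ⊞ l ⊞ l ⊞ l

Answer: c ⊞ g(c ⊞ g(c) ⊞ h(l, l, l) ⊞ l) ⊞ g(l) ⊞ h(l, l, l) ⊞ l ⊞ l ⊞ l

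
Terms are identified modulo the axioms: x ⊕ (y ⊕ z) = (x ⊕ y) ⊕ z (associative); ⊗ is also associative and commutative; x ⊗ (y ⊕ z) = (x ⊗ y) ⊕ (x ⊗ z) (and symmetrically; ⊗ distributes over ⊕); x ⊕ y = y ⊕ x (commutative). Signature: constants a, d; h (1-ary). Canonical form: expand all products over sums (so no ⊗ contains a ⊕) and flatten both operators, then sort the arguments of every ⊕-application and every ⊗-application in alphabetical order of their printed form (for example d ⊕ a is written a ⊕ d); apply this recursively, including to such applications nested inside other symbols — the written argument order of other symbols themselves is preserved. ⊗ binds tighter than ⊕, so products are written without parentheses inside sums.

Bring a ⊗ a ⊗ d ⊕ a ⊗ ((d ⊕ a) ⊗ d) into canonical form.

Answer: a ⊗ a ⊗ d ⊕ a ⊗ a ⊗ d ⊕ a ⊗ d ⊗ d

Derivation:
Distribute:  a ⊗ a ⊗ d ⊕ a ⊗ d ⊗ d ⊕ a ⊗ a ⊗ d
Order the arguments:  a ⊗ a ⊗ d ⊕ a ⊗ a ⊗ d ⊕ a ⊗ d ⊗ d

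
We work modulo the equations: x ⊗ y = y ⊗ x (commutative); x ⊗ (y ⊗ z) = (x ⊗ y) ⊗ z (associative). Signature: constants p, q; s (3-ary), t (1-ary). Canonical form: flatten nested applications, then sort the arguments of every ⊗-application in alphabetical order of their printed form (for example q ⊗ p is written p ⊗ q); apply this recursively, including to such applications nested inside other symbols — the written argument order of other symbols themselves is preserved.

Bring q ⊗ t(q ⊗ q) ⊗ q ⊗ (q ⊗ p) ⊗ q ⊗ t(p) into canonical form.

Answer: p ⊗ q ⊗ q ⊗ q ⊗ q ⊗ t(p) ⊗ t(q ⊗ q)

Derivation:
Merge nested applications:  q ⊗ t(q ⊗ q) ⊗ q ⊗ q ⊗ p ⊗ q ⊗ t(p)
Sort:  p ⊗ q ⊗ q ⊗ q ⊗ q ⊗ t(p) ⊗ t(q ⊗ q)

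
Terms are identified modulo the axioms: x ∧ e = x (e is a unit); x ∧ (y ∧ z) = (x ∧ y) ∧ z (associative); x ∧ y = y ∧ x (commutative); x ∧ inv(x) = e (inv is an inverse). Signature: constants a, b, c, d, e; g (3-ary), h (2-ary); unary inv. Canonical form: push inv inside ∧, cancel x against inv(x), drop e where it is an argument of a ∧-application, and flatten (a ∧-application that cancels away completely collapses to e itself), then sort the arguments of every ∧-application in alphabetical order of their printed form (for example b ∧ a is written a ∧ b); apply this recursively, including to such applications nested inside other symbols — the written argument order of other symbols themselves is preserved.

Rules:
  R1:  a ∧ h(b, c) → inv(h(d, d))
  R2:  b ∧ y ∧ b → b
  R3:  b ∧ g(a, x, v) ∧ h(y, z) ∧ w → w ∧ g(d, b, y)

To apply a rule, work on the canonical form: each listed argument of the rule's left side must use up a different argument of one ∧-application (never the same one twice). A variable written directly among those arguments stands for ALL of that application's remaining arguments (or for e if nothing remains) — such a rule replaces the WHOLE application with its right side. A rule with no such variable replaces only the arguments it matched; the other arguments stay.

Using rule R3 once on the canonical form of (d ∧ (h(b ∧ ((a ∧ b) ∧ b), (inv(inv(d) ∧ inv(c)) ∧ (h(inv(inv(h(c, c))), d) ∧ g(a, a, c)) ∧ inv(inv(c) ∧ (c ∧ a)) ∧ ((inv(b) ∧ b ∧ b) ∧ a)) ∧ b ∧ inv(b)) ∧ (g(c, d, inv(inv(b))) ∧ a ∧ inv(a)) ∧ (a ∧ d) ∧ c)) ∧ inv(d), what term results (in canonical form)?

Answer: a ∧ c ∧ d ∧ g(c, d, b) ∧ h(a ∧ b ∧ b ∧ b, c ∧ d ∧ g(d, b, h(c, c)))

Derivation:
Canonical form:  a ∧ c ∧ d ∧ g(c, d, b) ∧ h(a ∧ b ∧ b ∧ b, b ∧ c ∧ d ∧ g(a, a, c) ∧ h(h(c, c), d))
R3 matches:  uses b, g(a, a, c), h(h(c, c), d);  v := c, w := c ∧ d, x := a, y := h(c, c), z := d
Every leftover argument binds to the variable; the entire application is replaced.
New term:  a ∧ c ∧ d ∧ g(c, d, b) ∧ h(a ∧ b ∧ b ∧ b, c ∧ d ∧ g(d, b, h(c, c)))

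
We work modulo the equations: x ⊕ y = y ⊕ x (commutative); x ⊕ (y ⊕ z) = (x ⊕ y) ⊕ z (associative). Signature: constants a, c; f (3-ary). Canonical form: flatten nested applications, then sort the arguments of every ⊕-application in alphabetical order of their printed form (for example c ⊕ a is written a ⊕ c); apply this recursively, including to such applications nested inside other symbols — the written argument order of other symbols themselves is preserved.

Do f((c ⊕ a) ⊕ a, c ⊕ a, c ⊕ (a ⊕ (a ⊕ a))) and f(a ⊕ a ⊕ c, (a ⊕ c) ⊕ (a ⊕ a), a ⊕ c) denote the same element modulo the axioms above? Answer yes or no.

Answer: no — f(a ⊕ a ⊕ c, a ⊕ c, a ⊕ a ⊕ a ⊕ c) vs f(a ⊕ a ⊕ c, a ⊕ a ⊕ a ⊕ c, a ⊕ c)

Derivation:
Left:  f((c ⊕ a) ⊕ a, c ⊕ a, c ⊕ (a ⊕ (a ⊕ a)))
  Work inside:  c ⊕ (a ⊕ (a ⊕ a))
  Flatten:  c ⊕ a ⊕ a ⊕ a
  Order the arguments:  a ⊕ a ⊕ a ⊕ c
  Put back:  f(a ⊕ a ⊕ c, a ⊕ c, a ⊕ a ⊕ a ⊕ c)
Right:  f(a ⊕ a ⊕ c, (a ⊕ c) ⊕ (a ⊕ a), a ⊕ c)
  Work inside:  (a ⊕ c) ⊕ (a ⊕ a)
  Merge nested applications:  a ⊕ c ⊕ a ⊕ a
  Order the arguments:  a ⊕ a ⊕ a ⊕ c
  Put back:  f(a ⊕ a ⊕ c, a ⊕ a ⊕ a ⊕ c, a ⊕ c)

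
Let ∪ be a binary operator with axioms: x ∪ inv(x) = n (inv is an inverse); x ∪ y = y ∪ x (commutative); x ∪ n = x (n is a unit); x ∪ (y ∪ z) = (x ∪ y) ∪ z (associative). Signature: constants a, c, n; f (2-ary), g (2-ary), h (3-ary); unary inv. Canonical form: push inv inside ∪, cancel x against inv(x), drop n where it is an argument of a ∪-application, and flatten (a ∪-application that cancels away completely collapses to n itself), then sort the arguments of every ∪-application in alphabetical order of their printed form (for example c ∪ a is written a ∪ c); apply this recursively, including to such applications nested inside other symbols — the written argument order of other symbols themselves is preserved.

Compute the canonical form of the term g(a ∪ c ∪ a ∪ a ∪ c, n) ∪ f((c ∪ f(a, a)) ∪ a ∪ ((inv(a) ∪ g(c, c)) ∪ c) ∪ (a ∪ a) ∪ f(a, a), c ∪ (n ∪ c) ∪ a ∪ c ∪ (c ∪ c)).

Combine occurrences:  g(a ∪ a ∪ a ∪ c ∪ c, n) ∪ f(a ∪ a ∪ c ∪ c ∪ f(a, a) ∪ f(a, a) ∪ g(c, c), a ∪ c ∪ c ∪ c ∪ c ∪ c)
Sort arguments:  f(a ∪ a ∪ c ∪ c ∪ f(a, a) ∪ f(a, a) ∪ g(c, c), a ∪ c ∪ c ∪ c ∪ c ∪ c) ∪ g(a ∪ a ∪ a ∪ c ∪ c, n)

Answer: f(a ∪ a ∪ c ∪ c ∪ f(a, a) ∪ f(a, a) ∪ g(c, c), a ∪ c ∪ c ∪ c ∪ c ∪ c) ∪ g(a ∪ a ∪ a ∪ c ∪ c, n)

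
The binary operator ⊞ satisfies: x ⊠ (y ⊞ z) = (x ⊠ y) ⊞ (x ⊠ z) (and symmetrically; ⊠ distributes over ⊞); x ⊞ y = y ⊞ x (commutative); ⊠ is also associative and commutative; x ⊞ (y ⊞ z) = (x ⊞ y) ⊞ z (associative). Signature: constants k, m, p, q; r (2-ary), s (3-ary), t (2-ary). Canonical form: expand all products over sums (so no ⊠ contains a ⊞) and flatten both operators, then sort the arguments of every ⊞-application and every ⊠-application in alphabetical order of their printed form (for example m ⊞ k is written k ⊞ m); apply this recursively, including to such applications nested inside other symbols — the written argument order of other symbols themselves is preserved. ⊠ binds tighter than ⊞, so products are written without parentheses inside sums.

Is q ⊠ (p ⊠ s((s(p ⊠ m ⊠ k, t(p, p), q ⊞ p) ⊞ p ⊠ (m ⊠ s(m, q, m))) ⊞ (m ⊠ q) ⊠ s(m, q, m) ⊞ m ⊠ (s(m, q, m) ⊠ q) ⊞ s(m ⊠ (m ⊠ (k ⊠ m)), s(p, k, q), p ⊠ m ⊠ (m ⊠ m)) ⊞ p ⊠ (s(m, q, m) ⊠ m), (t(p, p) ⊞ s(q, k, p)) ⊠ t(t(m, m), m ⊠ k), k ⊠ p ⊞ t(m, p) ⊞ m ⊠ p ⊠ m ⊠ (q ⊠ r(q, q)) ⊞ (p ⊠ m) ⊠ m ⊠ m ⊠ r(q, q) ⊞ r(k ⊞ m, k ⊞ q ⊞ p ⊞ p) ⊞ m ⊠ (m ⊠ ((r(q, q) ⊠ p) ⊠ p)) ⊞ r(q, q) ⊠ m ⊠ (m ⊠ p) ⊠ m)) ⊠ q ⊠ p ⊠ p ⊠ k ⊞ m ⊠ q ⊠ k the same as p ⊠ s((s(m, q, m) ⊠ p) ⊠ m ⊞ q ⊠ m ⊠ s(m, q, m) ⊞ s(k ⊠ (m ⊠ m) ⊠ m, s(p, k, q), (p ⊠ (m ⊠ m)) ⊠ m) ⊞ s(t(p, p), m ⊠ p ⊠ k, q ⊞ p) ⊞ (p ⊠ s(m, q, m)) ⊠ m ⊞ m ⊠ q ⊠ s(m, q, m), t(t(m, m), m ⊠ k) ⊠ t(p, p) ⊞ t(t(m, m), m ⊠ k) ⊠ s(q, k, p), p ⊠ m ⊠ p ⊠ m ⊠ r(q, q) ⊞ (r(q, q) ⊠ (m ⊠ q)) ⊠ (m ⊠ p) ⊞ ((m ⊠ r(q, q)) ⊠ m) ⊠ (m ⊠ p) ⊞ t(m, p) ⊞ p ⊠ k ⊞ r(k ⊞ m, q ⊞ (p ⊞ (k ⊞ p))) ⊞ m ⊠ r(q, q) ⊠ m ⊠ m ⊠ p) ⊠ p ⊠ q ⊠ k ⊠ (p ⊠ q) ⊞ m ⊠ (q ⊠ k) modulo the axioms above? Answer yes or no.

Answer: no — k ⊠ m ⊠ q ⊞ k ⊠ p ⊠ p ⊠ p ⊠ q ⊠ q ⊠ s(m ⊠ p ⊠ s(m, q, m) ⊞ m ⊠ p ⊠ s(m, q, m) ⊞ m ⊠ q ⊠ s(m, q, m) ⊞ m ⊠ q ⊠ s(m, q, m) ⊞ s(k ⊠ m ⊠ m ⊠ m, s(p, k, q), m ⊠ m ⊠ m ⊠ p) ⊞ s(k ⊠ m ⊠ p, t(p, p), p ⊞ q), s(q, k, p) ⊠ t(t(m, m), k ⊠ m) ⊞ t(p, p) ⊠ t(t(m, m), k ⊠ m), k ⊠ p ⊞ m ⊠ m ⊠ m ⊠ p ⊠ r(q, q) ⊞ m ⊠ m ⊠ m ⊠ p ⊠ r(q, q) ⊞ m ⊠ m ⊠ p ⊠ p ⊠ r(q, q) ⊞ m ⊠ m ⊠ p ⊠ q ⊠ r(q, q) ⊞ r(k ⊞ m, k ⊞ p ⊞ p ⊞ q) ⊞ t(m, p)) vs k ⊠ m ⊠ q ⊞ k ⊠ p ⊠ p ⊠ p ⊠ q ⊠ q ⊠ s(m ⊠ p ⊠ s(m, q, m) ⊞ m ⊠ p ⊠ s(m, q, m) ⊞ m ⊠ q ⊠ s(m, q, m) ⊞ m ⊠ q ⊠ s(m, q, m) ⊞ s(k ⊠ m ⊠ m ⊠ m, s(p, k, q), m ⊠ m ⊠ m ⊠ p) ⊞ s(t(p, p), k ⊠ m ⊠ p, p ⊞ q), s(q, k, p) ⊠ t(t(m, m), k ⊠ m) ⊞ t(p, p) ⊠ t(t(m, m), k ⊠ m), k ⊠ p ⊞ m ⊠ m ⊠ m ⊠ p ⊠ r(q, q) ⊞ m ⊠ m ⊠ m ⊠ p ⊠ r(q, q) ⊞ m ⊠ m ⊠ p ⊠ p ⊠ r(q, q) ⊞ m ⊠ m ⊠ p ⊠ q ⊠ r(q, q) ⊞ r(k ⊞ m, k ⊞ p ⊞ p ⊞ q) ⊞ t(m, p))

Derivation:
Left:  q ⊠ (p ⊠ s((s(p ⊠ m ⊠ k, t(p, p), q ⊞ p) ⊞ p ⊠ (m ⊠ s(m, q, m))) ⊞ (m ⊠ q) ⊠ s(m, q, m) ⊞ m ⊠ (s(m, q, m) ⊠ q) ⊞ s(m ⊠ (m ⊠ (k ⊠ m)), s(p, k, q), p ⊠ m ⊠ (m ⊠ m)) ⊞ p ⊠ (s(m, q, m) ⊠ m), (t(p, p) ⊞ s(q, k, p)) ⊠ t(t(m, m), m ⊠ k), k ⊠ p ⊞ t(m, p) ⊞ m ⊠ p ⊠ m ⊠ (q ⊠ r(q, q)) ⊞ (p ⊠ m) ⊠ m ⊠ m ⊠ r(q, q) ⊞ r(k ⊞ m, k ⊞ q ⊞ p ⊞ p) ⊞ m ⊠ (m ⊠ ((r(q, q) ⊠ p) ⊠ p)) ⊞ r(q, q) ⊠ m ⊠ (m ⊠ p) ⊠ m)) ⊠ q ⊠ p ⊠ p ⊠ k ⊞ m ⊠ q ⊠ k
  Distribute:  k ⊠ p ⊠ p ⊠ p ⊠ q ⊠ q ⊠ s(m ⊠ p ⊠ s(m, q, m) ⊞ m ⊠ p ⊠ s(m, q, m) ⊞ m ⊠ q ⊠ s(m, q, m) ⊞ m ⊠ q ⊠ s(m, q, m) ⊞ s(k ⊠ m ⊠ m ⊠ m, s(p, k, q), m ⊠ m ⊠ m ⊠ p) ⊞ s(k ⊠ m ⊠ p, t(p, p), p ⊞ q), s(q, k, p) ⊠ t(t(m, m), k ⊠ m) ⊞ t(p, p) ⊠ t(t(m, m), k ⊠ m), k ⊠ p ⊞ m ⊠ m ⊠ m ⊠ p ⊠ r(q, q) ⊞ m ⊠ m ⊠ m ⊠ p ⊠ r(q, q) ⊞ m ⊠ m ⊠ p ⊠ p ⊠ r(q, q) ⊞ m ⊠ m ⊠ p ⊠ q ⊠ r(q, q) ⊞ r(k ⊞ m, k ⊞ p ⊞ p ⊞ q) ⊞ t(m, p)) ⊞ k ⊠ m ⊠ q
  Order the arguments:  k ⊠ m ⊠ q ⊞ k ⊠ p ⊠ p ⊠ p ⊠ q ⊠ q ⊠ s(m ⊠ p ⊠ s(m, q, m) ⊞ m ⊠ p ⊠ s(m, q, m) ⊞ m ⊠ q ⊠ s(m, q, m) ⊞ m ⊠ q ⊠ s(m, q, m) ⊞ s(k ⊠ m ⊠ m ⊠ m, s(p, k, q), m ⊠ m ⊠ m ⊠ p) ⊞ s(k ⊠ m ⊠ p, t(p, p), p ⊞ q), s(q, k, p) ⊠ t(t(m, m), k ⊠ m) ⊞ t(p, p) ⊠ t(t(m, m), k ⊠ m), k ⊠ p ⊞ m ⊠ m ⊠ m ⊠ p ⊠ r(q, q) ⊞ m ⊠ m ⊠ m ⊠ p ⊠ r(q, q) ⊞ m ⊠ m ⊠ p ⊠ p ⊠ r(q, q) ⊞ m ⊠ m ⊠ p ⊠ q ⊠ r(q, q) ⊞ r(k ⊞ m, k ⊞ p ⊞ p ⊞ q) ⊞ t(m, p))
Right:  p ⊠ s((s(m, q, m) ⊠ p) ⊠ m ⊞ q ⊠ m ⊠ s(m, q, m) ⊞ s(k ⊠ (m ⊠ m) ⊠ m, s(p, k, q), (p ⊠ (m ⊠ m)) ⊠ m) ⊞ s(t(p, p), m ⊠ p ⊠ k, q ⊞ p) ⊞ (p ⊠ s(m, q, m)) ⊠ m ⊞ m ⊠ q ⊠ s(m, q, m), t(t(m, m), m ⊠ k) ⊠ t(p, p) ⊞ t(t(m, m), m ⊠ k) ⊠ s(q, k, p), p ⊠ m ⊠ p ⊠ m ⊠ r(q, q) ⊞ (r(q, q) ⊠ (m ⊠ q)) ⊠ (m ⊠ p) ⊞ ((m ⊠ r(q, q)) ⊠ m) ⊠ (m ⊠ p) ⊞ t(m, p) ⊞ p ⊠ k ⊞ r(k ⊞ m, q ⊞ (p ⊞ (k ⊞ p))) ⊞ m ⊠ r(q, q) ⊠ m ⊠ m ⊠ p) ⊠ p ⊠ q ⊠ k ⊠ (p ⊠ q) ⊞ m ⊠ (q ⊠ k)
  Un-nest:  k ⊠ p ⊠ p ⊠ p ⊠ q ⊠ q ⊠ s(m ⊠ p ⊠ s(m, q, m) ⊞ m ⊠ p ⊠ s(m, q, m) ⊞ m ⊠ q ⊠ s(m, q, m) ⊞ m ⊠ q ⊠ s(m, q, m) ⊞ s(k ⊠ m ⊠ m ⊠ m, s(p, k, q), m ⊠ m ⊠ m ⊠ p) ⊞ s(t(p, p), k ⊠ m ⊠ p, p ⊞ q), s(q, k, p) ⊠ t(t(m, m), k ⊠ m) ⊞ t(p, p) ⊠ t(t(m, m), k ⊠ m), k ⊠ p ⊞ m ⊠ m ⊠ m ⊠ p ⊠ r(q, q) ⊞ m ⊠ m ⊠ m ⊠ p ⊠ r(q, q) ⊞ m ⊠ m ⊠ p ⊠ p ⊠ r(q, q) ⊞ m ⊠ m ⊠ p ⊠ q ⊠ r(q, q) ⊞ r(k ⊞ m, k ⊞ p ⊞ p ⊞ q) ⊞ t(m, p)) ⊞ k ⊠ m ⊠ q
  Sort:  k ⊠ m ⊠ q ⊞ k ⊠ p ⊠ p ⊠ p ⊠ q ⊠ q ⊠ s(m ⊠ p ⊠ s(m, q, m) ⊞ m ⊠ p ⊠ s(m, q, m) ⊞ m ⊠ q ⊠ s(m, q, m) ⊞ m ⊠ q ⊠ s(m, q, m) ⊞ s(k ⊠ m ⊠ m ⊠ m, s(p, k, q), m ⊠ m ⊠ m ⊠ p) ⊞ s(t(p, p), k ⊠ m ⊠ p, p ⊞ q), s(q, k, p) ⊠ t(t(m, m), k ⊠ m) ⊞ t(p, p) ⊠ t(t(m, m), k ⊠ m), k ⊠ p ⊞ m ⊠ m ⊠ m ⊠ p ⊠ r(q, q) ⊞ m ⊠ m ⊠ m ⊠ p ⊠ r(q, q) ⊞ m ⊠ m ⊠ p ⊠ p ⊠ r(q, q) ⊞ m ⊠ m ⊠ p ⊠ q ⊠ r(q, q) ⊞ r(k ⊞ m, k ⊞ p ⊞ p ⊞ q) ⊞ t(m, p))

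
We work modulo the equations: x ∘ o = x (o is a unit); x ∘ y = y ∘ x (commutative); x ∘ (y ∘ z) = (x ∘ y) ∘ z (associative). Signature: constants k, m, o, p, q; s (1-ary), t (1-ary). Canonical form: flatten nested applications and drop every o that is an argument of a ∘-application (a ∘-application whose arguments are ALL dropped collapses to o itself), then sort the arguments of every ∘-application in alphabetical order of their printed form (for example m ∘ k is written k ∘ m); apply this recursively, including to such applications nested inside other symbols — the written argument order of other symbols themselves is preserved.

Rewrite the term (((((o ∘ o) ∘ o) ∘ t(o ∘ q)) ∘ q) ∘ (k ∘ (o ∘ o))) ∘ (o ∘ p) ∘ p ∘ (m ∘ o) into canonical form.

Answer: k ∘ m ∘ p ∘ p ∘ q ∘ t(q)

Derivation:
Flatten:  o ∘ o ∘ o ∘ t(o ∘ q) ∘ q ∘ k ∘ o ∘ o ∘ o ∘ p ∘ p ∘ m ∘ o
Inside:  t(o ∘ q)  →  t(q)
Units out:  drop o (×7)
Sort:  k ∘ m ∘ p ∘ p ∘ q ∘ t(q)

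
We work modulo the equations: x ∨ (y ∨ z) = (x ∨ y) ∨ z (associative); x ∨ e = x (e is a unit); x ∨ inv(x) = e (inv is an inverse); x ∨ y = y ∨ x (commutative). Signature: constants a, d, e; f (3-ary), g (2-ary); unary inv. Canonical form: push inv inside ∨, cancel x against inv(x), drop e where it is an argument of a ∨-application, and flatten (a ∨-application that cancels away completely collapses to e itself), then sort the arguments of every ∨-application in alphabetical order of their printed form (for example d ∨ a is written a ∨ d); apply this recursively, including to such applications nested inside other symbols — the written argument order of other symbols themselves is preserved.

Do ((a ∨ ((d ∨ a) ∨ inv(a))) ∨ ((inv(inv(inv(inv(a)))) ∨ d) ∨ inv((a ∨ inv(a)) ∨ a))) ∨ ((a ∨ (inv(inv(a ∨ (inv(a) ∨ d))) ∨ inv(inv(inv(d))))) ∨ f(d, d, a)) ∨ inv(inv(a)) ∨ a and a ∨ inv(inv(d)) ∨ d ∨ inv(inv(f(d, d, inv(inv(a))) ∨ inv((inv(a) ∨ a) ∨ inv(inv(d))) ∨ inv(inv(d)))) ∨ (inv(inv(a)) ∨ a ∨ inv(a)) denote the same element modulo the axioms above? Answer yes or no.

Left:  ((a ∨ ((d ∨ a) ∨ inv(a))) ∨ ((inv(inv(inv(inv(a)))) ∨ d) ∨ inv((a ∨ inv(a)) ∨ a))) ∨ ((a ∨ (inv(inv(a ∨ (inv(a) ∨ d))) ∨ inv(inv(inv(d))))) ∨ f(d, d, a)) ∨ inv(inv(a)) ∨ a
  Push inv inside:  distribute inv over ∨ and collapse double inv
  Collect terms:  a ∨ a ∨ a ∨ a ∨ d ∨ d ∨ f(d, d, a)
Right:  a ∨ inv(inv(d)) ∨ d ∨ inv(inv(f(d, d, inv(inv(a))) ∨ inv((inv(a) ∨ a) ∨ inv(inv(d))) ∨ inv(inv(d)))) ∨ (inv(inv(a)) ∨ a ∨ inv(a))
  Push inv inside:  distribute inv over ∨ and collapse double inv
  Combine occurrences:  a ∨ a ∨ d ∨ d ∨ f(d, d, a)

Answer: no — a ∨ a ∨ a ∨ a ∨ d ∨ d ∨ f(d, d, a) vs a ∨ a ∨ d ∨ d ∨ f(d, d, a)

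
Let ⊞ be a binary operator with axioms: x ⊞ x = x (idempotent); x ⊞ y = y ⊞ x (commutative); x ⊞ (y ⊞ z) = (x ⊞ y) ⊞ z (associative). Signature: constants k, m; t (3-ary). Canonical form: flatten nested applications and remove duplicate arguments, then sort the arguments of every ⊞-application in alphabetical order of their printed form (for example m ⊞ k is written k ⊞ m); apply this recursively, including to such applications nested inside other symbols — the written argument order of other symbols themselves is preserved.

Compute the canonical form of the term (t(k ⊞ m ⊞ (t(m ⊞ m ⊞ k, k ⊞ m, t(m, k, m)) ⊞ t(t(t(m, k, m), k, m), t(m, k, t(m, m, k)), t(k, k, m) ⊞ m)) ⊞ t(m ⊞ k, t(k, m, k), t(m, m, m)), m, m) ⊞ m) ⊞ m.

Answer: m ⊞ t(k ⊞ m ⊞ t(k ⊞ m, k ⊞ m, t(m, k, m)) ⊞ t(k ⊞ m, t(k, m, k), t(m, m, m)) ⊞ t(t(t(m, k, m), k, m), t(m, k, t(m, m, k)), m ⊞ t(k, k, m)), m, m)

Derivation:
Flatten:  t(k ⊞ m ⊞ (t(m ⊞ m ⊞ k, k ⊞ m, t(m, k, m)) ⊞ t(t(t(m, k, m), k, m), t(m, k, t(m, m, k)), t(k, k, m) ⊞ m)) ⊞ t(m ⊞ k, t(k, m, k), t(m, m, m)), m, m) ⊞ m ⊞ m
Inside:  t(k ⊞ m ⊞ (t(m ⊞ m ⊞ k, k ⊞ m, t(m, k, m)) ⊞ t(t(t(m, k, m), k, m), t(m, k, t(m, m, k)), t(k, k, m) ⊞ m)) ⊞ t(m ⊞ k, t(k, m, k), t(m, m, m)), m, m)  →  t(k ⊞ m ⊞ t(k ⊞ m, k ⊞ m, t(m, k, m)) ⊞ t(k ⊞ m, t(k, m, k), t(m, m, m)) ⊞ t(t(t(m, k, m), k, m), t(m, k, t(m, m, k)), m ⊞ t(k, k, m)), m, m)
Drop duplicates:  drop duplicate m
Sort arguments:  m ⊞ t(k ⊞ m ⊞ t(k ⊞ m, k ⊞ m, t(m, k, m)) ⊞ t(k ⊞ m, t(k, m, k), t(m, m, m)) ⊞ t(t(t(m, k, m), k, m), t(m, k, t(m, m, k)), m ⊞ t(k, k, m)), m, m)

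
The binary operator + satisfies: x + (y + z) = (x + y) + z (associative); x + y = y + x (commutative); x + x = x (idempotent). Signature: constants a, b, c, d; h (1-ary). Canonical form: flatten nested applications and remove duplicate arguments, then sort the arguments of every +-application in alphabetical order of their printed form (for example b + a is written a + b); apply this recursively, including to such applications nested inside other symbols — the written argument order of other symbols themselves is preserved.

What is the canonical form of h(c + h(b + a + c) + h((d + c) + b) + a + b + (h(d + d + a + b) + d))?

Descend into:  c + h(b + a + c) + h((d + c) + b) + a + b + (h(d + d + a + b) + d)
Merge nested applications:  c + h(b + a + c) + h((d + c) + b) + a + b + h(d + d + a + b) + d
Canonicalize subterm:  h(b + a + c)  →  h(a + b + c)
Canonicalize subterm:  h((d + c) + b)  →  h(b + c + d)
Simplify inside:  h(d + d + a + b)  →  h(a + b + d)
Sort arguments:  a + b + c + d + h(a + b + c) + h(a + b + d) + h(b + c + d)
Put back:  h(a + b + c + d + h(a + b + c) + h(a + b + d) + h(b + c + d))

Answer: h(a + b + c + d + h(a + b + c) + h(a + b + d) + h(b + c + d))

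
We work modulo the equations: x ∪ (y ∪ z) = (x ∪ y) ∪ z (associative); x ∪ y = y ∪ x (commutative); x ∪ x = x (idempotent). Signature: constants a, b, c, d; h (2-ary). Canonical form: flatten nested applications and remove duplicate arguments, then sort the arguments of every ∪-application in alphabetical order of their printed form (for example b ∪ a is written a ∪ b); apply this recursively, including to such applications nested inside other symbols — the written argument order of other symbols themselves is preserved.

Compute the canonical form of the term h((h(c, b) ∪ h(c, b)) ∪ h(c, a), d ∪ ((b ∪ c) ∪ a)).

Answer: h(h(c, a) ∪ h(c, b), a ∪ b ∪ c ∪ d)

Derivation:
Descend into:  (h(c, b) ∪ h(c, b)) ∪ h(c, a)
Merge nested applications:  h(c, b) ∪ h(c, b) ∪ h(c, a)
Idempotence:  drop duplicate h(c, b)
Sort arguments:  h(c, a) ∪ h(c, b)
Rebuild:  h(h(c, a) ∪ h(c, b), a ∪ b ∪ c ∪ d)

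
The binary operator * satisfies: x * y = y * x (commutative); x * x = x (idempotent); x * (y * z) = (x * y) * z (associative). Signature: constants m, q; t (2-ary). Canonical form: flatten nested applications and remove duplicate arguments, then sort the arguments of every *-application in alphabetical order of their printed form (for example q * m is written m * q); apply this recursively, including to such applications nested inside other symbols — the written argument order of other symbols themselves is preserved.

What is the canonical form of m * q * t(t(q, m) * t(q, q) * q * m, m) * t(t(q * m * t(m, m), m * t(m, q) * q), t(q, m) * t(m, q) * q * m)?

Inside:  t(t(q, m) * t(q, q) * q * m, m)  →  t(m * q * t(q, m) * t(q, q), m)
Simplify inside:  t(t(q * m * t(m, m), m * t(m, q) * q), t(q, m) * t(m, q) * q * m)  →  t(t(m * q * t(m, m), m * q * t(m, q)), m * q * t(m, q) * t(q, m))
Sort:  m * q * t(m * q * t(q, m) * t(q, q), m) * t(t(m * q * t(m, m), m * q * t(m, q)), m * q * t(m, q) * t(q, m))

Answer: m * q * t(m * q * t(q, m) * t(q, q), m) * t(t(m * q * t(m, m), m * q * t(m, q)), m * q * t(m, q) * t(q, m))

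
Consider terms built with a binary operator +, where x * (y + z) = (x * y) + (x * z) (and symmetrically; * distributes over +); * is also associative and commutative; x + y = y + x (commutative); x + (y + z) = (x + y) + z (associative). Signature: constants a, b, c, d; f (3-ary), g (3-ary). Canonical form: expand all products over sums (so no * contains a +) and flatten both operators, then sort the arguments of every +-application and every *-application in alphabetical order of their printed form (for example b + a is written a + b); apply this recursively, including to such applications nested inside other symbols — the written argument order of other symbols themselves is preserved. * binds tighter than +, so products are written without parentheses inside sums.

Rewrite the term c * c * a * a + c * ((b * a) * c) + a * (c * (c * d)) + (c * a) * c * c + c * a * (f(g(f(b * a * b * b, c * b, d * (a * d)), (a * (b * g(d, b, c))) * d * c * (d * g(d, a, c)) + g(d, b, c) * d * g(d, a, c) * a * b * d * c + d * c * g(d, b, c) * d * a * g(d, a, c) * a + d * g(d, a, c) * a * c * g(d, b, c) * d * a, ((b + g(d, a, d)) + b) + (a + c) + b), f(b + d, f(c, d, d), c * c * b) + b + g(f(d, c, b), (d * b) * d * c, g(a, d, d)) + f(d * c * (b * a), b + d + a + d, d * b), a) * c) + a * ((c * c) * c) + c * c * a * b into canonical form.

Merge nested applications:  a * a * c * c + a * b * c * c + a * c * c * d + a * c * c * c + a * c * c * f(g(f(a * b * b * b, b * c, a * d * d), a * a * c * d * d * g(d, a, c) * g(d, b, c) + a * a * c * d * d * g(d, a, c) * g(d, b, c) + a * b * c * d * d * g(d, a, c) * g(d, b, c) + a * b * c * d * d * g(d, a, c) * g(d, b, c), a + b + b + b + c + g(d, a, d)), b + f(a * b * c * d, a + b + d + d, b * d) + f(b + d, f(c, d, d), b * c * c) + g(f(d, c, b), b * c * d * d, g(a, d, d)), a) + a * c * c * c + a * b * c * c
Order the arguments:  a * a * c * c + a * b * c * c + a * b * c * c + a * c * c * c + a * c * c * c + a * c * c * d + a * c * c * f(g(f(a * b * b * b, b * c, a * d * d), a * a * c * d * d * g(d, a, c) * g(d, b, c) + a * a * c * d * d * g(d, a, c) * g(d, b, c) + a * b * c * d * d * g(d, a, c) * g(d, b, c) + a * b * c * d * d * g(d, a, c) * g(d, b, c), a + b + b + b + c + g(d, a, d)), b + f(a * b * c * d, a + b + d + d, b * d) + f(b + d, f(c, d, d), b * c * c) + g(f(d, c, b), b * c * d * d, g(a, d, d)), a)

Answer: a * a * c * c + a * b * c * c + a * b * c * c + a * c * c * c + a * c * c * c + a * c * c * d + a * c * c * f(g(f(a * b * b * b, b * c, a * d * d), a * a * c * d * d * g(d, a, c) * g(d, b, c) + a * a * c * d * d * g(d, a, c) * g(d, b, c) + a * b * c * d * d * g(d, a, c) * g(d, b, c) + a * b * c * d * d * g(d, a, c) * g(d, b, c), a + b + b + b + c + g(d, a, d)), b + f(a * b * c * d, a + b + d + d, b * d) + f(b + d, f(c, d, d), b * c * c) + g(f(d, c, b), b * c * d * d, g(a, d, d)), a)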